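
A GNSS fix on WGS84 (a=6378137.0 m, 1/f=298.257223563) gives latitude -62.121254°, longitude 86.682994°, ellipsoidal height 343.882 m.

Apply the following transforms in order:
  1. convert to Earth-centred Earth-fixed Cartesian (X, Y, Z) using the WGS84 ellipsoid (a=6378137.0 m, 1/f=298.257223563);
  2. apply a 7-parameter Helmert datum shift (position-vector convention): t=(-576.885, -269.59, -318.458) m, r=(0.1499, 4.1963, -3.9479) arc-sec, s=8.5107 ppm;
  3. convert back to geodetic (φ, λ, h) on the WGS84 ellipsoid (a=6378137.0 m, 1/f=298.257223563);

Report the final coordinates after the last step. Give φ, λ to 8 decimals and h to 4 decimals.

start: φ=-62.121254°, λ=86.682994°, h=343.882 m
→ ECEF (a=6378137.000, f=1/298.257223563): X=173026.7745, Y=2985410.9348, Z=-5615150.7006
→ Helmert 7p (PV): X=172394.2663, Y=2985167.5218, Z=-5615518.2980
→ geod (Bowring, a=6378137.000): φ=-62.12501316°, λ=86.69482367°, h=538.1166 m

φ=-62.12501316°, λ=86.69482367°, h=538.1166 m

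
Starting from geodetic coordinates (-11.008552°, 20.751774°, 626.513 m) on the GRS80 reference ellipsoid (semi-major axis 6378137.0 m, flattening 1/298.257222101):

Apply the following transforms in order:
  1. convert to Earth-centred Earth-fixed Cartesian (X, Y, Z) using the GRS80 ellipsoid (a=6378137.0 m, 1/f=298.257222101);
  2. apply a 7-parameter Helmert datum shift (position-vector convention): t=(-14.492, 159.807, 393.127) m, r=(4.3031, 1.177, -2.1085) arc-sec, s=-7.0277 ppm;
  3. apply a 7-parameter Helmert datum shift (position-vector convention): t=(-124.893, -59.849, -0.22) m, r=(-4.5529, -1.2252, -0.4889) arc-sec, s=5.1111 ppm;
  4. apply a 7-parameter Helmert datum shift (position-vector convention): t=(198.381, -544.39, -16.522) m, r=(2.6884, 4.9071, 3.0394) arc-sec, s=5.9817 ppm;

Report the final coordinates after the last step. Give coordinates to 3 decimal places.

start: φ=-11.008552°, λ=20.751774°, h=626.513 m
→ ECEF (a=6378137.000, f=1/298.257222101): X=5855888.4460, Y=2218805.0070, Z=-1210054.3771
→ Helmert 7p (PV): X=5855848.5768, Y=2218914.6047, Z=-1209639.8728
→ Helmert 7p (PV): X=5855766.0583, Y=2218825.5163, Z=-1209660.4704
→ Helmert 7p (PV): X=5855937.9928, Y=2218396.4528, Z=-1209794.6196

X=5855937.993 m, Y=2218396.453 m, Z=-1209794.620 m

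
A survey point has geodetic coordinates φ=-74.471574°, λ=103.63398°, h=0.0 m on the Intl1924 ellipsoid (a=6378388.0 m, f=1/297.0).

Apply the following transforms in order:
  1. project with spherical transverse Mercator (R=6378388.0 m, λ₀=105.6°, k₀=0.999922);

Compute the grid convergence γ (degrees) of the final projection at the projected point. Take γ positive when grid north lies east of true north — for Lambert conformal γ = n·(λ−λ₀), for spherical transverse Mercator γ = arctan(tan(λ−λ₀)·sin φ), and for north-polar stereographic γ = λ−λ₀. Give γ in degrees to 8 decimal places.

1.89430912

start: φ=-74.471574°, λ=103.633980°, h=0.000 m
→ into tm (λ₀=105.6°): φ=-74.47157400°, λ−λ₀=-1.96602000°
convergence γ = 1.89430912°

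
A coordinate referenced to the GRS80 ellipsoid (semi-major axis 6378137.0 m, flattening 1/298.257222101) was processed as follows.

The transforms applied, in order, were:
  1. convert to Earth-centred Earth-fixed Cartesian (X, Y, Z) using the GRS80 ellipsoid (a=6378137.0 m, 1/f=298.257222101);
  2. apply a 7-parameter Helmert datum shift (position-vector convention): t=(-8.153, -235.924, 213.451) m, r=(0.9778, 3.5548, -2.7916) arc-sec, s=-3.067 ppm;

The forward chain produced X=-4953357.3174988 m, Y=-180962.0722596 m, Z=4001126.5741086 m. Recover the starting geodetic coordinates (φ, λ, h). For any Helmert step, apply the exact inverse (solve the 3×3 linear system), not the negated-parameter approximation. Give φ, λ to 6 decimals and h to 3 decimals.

φ=39.097073°, λ=-177.909926°, h=245.060 m

start: X=-4953357.3175, Y=-180962.0723, Z=4001126.5741 m
→ Helmert⁻¹: X=-4953430.8610, Y=-180774.7766, Z=4000840.8827
→ geod (Bowring, a=6378137.000): φ=39.09707300°, λ=-177.90992600°, h=245.0600 m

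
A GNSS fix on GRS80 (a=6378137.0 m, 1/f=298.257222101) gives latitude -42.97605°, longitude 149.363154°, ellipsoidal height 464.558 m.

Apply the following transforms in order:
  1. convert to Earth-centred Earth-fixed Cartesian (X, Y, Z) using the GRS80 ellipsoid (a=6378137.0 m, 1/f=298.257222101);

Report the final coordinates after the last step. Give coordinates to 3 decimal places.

start: φ=-42.976050°, λ=149.363154°, h=464.558 m
→ ECEF (a=6378137.000, f=1/298.257222101): X=-4021669.7138, Y=2381900.9924, Z=-4325872.1781

X=-4021669.714 m, Y=2381900.992 m, Z=-4325872.178 m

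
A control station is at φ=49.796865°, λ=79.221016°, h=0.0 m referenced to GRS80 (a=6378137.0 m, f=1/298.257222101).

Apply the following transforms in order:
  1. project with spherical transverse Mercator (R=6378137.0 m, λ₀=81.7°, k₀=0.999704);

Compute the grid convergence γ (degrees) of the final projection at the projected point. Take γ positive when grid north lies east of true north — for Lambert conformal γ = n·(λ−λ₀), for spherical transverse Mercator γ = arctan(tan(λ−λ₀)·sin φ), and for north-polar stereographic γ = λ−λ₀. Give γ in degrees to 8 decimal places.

-1.89384290

start: φ=49.796865°, λ=79.221016°, h=0.000 m
→ into tm (λ₀=81.7°): φ=49.79686500°, λ−λ₀=-2.47898400°
convergence γ = -1.89384290°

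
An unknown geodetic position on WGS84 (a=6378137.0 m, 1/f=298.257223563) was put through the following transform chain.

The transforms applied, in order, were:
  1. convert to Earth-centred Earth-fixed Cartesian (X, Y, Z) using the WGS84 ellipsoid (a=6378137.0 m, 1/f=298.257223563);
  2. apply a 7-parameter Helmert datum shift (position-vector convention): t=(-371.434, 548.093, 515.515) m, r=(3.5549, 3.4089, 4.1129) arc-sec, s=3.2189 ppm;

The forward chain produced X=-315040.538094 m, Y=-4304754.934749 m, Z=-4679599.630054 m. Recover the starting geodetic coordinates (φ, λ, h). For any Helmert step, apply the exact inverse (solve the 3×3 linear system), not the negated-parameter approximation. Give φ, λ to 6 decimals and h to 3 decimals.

φ=-47.503376°, λ=-94.180283°, h=379.432 m

start: X=-315040.5381, Y=-4304754.9347, Z=-4679599.6301 m
→ Helmert⁻¹: X=-314676.5937, Y=-4305363.5535, Z=-4680031.0795
→ geod (Bowring, a=6378137.000): φ=-47.50337600°, λ=-94.18028300°, h=379.4320 m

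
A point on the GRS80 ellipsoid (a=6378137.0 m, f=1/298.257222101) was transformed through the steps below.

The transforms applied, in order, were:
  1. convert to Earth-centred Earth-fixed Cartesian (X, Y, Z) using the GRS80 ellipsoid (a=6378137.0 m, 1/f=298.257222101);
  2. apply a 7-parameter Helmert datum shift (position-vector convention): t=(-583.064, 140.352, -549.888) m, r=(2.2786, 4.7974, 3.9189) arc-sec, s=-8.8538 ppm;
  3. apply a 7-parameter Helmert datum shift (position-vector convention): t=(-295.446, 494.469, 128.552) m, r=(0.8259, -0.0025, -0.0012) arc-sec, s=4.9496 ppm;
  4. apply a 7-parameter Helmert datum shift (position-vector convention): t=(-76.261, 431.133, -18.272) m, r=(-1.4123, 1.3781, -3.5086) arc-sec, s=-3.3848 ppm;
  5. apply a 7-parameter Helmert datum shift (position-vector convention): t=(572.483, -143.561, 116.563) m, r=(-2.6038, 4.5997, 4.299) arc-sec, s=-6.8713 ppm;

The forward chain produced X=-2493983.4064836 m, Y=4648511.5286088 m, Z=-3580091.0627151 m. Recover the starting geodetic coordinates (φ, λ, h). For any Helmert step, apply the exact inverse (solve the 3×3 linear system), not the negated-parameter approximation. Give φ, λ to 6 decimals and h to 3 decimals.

start: X=-2493983.4065, Y=4648511.5286, Z=-3580091.0627 m
→ Helmert⁻¹: X=-2494396.3008, Y=4648784.2160, Z=-3580229.1672
→ Helmert⁻¹: X=-2494383.6317, Y=4648350.9007, Z=-3580207.8517
→ Helmert⁻¹: X=-2494075.9115, Y=4647819.0763, Z=-3580337.2626
→ Helmert⁻¹: X=-2493343.3571, Y=4647727.6989, Z=-3579928.4042
→ geod (Bowring, a=6378137.000): φ=-34.34569300°, λ=118.21200200°, h=3112.9930 m

φ=-34.345693°, λ=118.212002°, h=3112.993 m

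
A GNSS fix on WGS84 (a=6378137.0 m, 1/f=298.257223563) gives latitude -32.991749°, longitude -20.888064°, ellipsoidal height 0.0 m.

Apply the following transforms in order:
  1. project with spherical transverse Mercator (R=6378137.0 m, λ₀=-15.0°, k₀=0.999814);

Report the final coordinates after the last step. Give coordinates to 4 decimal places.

E=-550054.1944 m, N=-3687364.2441 m

start: φ=-32.991749°, λ=-20.888064°, h=0.000 m
→ tm (R=6378137.0, λ₀=-15.0°): E=-550054.1944, N=-3687364.2441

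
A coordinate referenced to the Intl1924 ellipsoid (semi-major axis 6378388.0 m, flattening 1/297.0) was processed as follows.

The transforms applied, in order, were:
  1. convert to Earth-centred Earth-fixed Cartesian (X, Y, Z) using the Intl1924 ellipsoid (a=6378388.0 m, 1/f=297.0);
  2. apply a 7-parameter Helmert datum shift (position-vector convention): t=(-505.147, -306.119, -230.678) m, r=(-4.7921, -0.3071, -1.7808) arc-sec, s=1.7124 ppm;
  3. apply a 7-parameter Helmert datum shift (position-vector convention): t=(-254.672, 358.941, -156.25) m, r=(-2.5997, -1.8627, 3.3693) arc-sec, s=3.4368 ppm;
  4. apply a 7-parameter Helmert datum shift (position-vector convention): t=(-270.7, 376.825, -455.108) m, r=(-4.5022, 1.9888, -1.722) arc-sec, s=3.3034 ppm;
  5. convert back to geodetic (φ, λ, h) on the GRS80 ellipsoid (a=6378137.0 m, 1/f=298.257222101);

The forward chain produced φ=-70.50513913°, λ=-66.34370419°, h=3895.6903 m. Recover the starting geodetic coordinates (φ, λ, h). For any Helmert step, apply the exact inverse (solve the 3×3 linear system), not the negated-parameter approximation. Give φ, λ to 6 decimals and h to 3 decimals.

φ=-70.499353°, λ=-66.319389°, h=3148.472 m

start: φ=-70.505139°, λ=-66.343704°, h=3895.690 m
→ ECEF (a=6378137.000, f=1/298.257222101): X=857143.0150, Y=-1956680.1601, Z=-5993753.5367
→ Helmert⁻¹: X=857485.0072, Y=-1956912.5438, Z=-5993313.0767
→ Helmert⁻¹: X=857650.6387, Y=-1957203.2315, Z=-5993168.6426
→ Helmert⁻¹: X=858162.2872, Y=-1956747.1192, Z=-5992974.4406
→ geod (Bowring, a=6378388.000): φ=-70.49935300°, λ=-66.31938900°, h=3148.4720 m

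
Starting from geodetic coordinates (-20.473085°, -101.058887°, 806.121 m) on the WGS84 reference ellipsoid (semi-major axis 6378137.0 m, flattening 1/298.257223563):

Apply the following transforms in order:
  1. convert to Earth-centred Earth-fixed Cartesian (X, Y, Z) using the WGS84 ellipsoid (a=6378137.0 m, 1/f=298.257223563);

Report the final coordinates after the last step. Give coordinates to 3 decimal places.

X=-1146777.950 m, Y=-5867458.700 m, Z=-2217119.639 m

start: φ=-20.473085°, λ=-101.058887°, h=806.121 m
→ ECEF (a=6378137.000, f=1/298.257223563): X=-1146777.9498, Y=-5867458.6997, Z=-2217119.6392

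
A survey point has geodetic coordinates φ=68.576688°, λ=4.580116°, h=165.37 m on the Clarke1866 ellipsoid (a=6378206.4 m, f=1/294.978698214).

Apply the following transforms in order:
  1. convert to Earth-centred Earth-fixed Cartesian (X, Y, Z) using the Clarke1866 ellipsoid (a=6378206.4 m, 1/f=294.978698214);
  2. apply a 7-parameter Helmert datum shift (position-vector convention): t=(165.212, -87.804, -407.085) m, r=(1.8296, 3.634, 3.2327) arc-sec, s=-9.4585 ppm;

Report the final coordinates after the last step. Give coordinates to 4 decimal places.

X=2329381.4559 m, Y=186478.8654 m, Z=5914353.5466 m

start: φ=68.576688°, λ=4.580116°, h=165.370 m
→ ECEF (a=6378206.400, f=1/294.978698214): X=2329136.9906, Y=186584.3962, Z=5914855.9569
→ Helmert 7p (PV): X=2329381.4559, Y=186478.8654, Z=5914353.5466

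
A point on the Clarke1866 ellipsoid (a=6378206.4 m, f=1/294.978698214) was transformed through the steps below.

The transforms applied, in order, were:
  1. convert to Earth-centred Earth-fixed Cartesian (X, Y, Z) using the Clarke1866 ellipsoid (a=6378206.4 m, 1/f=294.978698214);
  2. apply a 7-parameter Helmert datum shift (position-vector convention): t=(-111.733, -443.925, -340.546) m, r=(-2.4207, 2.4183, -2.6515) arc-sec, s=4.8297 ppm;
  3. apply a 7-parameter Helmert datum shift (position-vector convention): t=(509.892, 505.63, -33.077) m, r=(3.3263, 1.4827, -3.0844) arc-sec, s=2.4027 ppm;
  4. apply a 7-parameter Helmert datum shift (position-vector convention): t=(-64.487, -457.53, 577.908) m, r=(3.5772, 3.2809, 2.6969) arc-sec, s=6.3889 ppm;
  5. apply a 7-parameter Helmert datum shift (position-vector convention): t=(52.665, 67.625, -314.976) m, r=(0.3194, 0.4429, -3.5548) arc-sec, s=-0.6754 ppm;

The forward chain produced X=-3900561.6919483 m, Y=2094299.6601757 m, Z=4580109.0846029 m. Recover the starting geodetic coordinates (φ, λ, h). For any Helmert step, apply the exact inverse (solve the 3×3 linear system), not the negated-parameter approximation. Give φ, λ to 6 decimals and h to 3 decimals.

start: X=-3900561.6919, Y=2094299.6602, Z=4580109.0846 m
→ Helmert⁻¹: X=-3900662.9180, Y=2094173.3177, Z=4580415.5357
→ Helmert⁻¹: X=-3900618.9679, Y=2094747.8906, Z=4579709.9949
→ Helmert⁻¹: X=-3901183.7235, Y=2094252.7454, Z=4579670.2525
→ Helmert⁻¹: X=-3901133.7718, Y=2094582.6553, Z=4579967.5224
→ geod (Bowring, a=6378206.400): φ=46.16161200°, λ=151.76792000°, h=3415.2110 m

φ=46.161612°, λ=151.767920°, h=3415.211 m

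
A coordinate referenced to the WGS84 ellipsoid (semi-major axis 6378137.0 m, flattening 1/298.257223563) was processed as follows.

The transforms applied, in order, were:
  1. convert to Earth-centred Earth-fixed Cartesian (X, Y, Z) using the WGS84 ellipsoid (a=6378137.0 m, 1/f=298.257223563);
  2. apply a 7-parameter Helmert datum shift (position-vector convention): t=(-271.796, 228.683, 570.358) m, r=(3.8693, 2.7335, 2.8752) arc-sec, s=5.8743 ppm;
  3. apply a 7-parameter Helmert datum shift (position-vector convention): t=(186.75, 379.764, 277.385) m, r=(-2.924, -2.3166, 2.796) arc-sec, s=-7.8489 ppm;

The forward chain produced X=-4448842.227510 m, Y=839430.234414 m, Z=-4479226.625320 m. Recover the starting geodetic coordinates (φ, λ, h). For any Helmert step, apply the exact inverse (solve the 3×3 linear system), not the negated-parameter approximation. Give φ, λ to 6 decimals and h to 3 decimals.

start: X=-4448842.2275, Y=839430.2344, Z=-4479226.6253 m
→ Helmert⁻¹: X=-4449102.8322, Y=839180.8663, Z=-4479477.3049
→ Helmert⁻¹: X=-4448733.8366, Y=838925.2259, Z=-4480096.0395
→ geod (Bowring, a=6378137.000): φ=-44.89310000°, λ=169.32079000°, h=1637.6100 m

φ=-44.893100°, λ=169.320790°, h=1637.610 m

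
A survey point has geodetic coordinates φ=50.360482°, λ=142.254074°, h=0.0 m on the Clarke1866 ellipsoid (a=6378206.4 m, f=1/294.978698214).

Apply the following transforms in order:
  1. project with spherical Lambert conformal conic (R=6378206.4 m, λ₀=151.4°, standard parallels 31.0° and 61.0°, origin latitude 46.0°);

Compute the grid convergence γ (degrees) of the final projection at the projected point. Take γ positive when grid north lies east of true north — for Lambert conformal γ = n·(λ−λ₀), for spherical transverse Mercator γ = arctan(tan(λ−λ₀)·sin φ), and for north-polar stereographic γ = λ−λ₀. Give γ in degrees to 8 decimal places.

-6.65785795

start: φ=50.360482°, λ=142.254074°, h=0.000 m
→ into lcc (λ₀=151.4°): φ=50.36048200°, λ−λ₀=-9.14592600°
convergence γ = -6.65785795°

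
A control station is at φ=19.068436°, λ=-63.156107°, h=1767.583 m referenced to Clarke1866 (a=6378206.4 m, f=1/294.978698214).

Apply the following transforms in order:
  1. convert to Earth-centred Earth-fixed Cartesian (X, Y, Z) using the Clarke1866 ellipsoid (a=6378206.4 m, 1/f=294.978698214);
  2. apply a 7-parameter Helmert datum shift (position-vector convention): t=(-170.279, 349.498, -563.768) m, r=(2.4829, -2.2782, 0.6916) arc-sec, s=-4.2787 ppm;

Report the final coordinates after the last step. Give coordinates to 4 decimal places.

start: φ=19.068436°, λ=-63.156107°, h=1767.583 m
→ ECEF (a=6378206.400, f=1/294.978698214): X=2723852.0477, Y=-5382061.5420, Z=2070963.9978
→ Helmert 7p (PV): X=2723665.2862, Y=-5381704.8118, Z=2070356.6677

X=2723665.2862 m, Y=-5381704.8118 m, Z=2070356.6677 m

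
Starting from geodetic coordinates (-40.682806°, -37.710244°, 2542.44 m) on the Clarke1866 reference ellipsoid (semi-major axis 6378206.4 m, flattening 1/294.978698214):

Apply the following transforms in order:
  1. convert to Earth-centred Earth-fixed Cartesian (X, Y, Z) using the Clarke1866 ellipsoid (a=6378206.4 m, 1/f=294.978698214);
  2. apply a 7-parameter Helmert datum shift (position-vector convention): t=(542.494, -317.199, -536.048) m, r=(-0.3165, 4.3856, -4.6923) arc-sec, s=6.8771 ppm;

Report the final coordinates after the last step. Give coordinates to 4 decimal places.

X=3833902.9218 m, Y=-2964383.4628 m, Z=-4137874.9660 m

start: φ=-40.682806°, λ=-37.710244°, h=2542.440 m
→ ECEF (a=6378206.400, f=1/294.978698214): X=3833489.4581, Y=-2963952.3238, Z=-4137233.5057
→ Helmert 7p (PV): X=3833902.9218, Y=-2964383.4628, Z=-4137874.9660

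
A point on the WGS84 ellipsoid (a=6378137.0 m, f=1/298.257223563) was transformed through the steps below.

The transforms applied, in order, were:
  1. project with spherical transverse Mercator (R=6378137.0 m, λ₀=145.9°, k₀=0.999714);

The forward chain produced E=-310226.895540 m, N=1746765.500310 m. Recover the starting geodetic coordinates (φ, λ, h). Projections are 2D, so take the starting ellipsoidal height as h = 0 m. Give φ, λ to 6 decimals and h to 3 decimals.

start: E=-310226.8955, N=1746765.5003 m
→ tm⁻¹: φ=15.67691400°, λ=143.00573500°

φ=15.676914°, λ=143.005735°, h=0.000 m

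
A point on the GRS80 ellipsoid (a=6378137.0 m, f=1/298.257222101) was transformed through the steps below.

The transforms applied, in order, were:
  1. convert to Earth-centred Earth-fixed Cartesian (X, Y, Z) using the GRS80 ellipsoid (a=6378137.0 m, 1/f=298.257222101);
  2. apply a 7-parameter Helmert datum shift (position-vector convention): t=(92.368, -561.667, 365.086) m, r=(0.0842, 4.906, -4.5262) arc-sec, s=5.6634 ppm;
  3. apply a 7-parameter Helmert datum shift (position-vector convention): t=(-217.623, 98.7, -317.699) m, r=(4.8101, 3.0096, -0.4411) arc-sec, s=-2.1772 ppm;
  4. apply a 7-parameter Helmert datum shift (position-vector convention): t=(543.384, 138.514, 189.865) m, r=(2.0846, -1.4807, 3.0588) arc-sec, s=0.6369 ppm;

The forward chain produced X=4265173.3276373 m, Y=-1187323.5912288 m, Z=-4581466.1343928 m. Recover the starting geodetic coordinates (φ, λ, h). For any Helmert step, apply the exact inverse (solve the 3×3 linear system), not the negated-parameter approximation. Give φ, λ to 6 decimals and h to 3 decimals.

φ=-46.174648°, λ=-15.554260°, h=3880.852 m

start: X=4265173.3276, Y=-1187323.5912, Z=-4581466.1344 m
→ Helmert⁻¹: X=4264576.7263, Y=-1187570.8947, Z=-4581671.6931
→ Helmert⁻¹: X=4264873.0198, Y=-1187769.8954, Z=-4581274.0412
→ Helmert⁻¹: X=4264891.5194, Y=-1187109.7879, Z=-4581511.2549
→ geod (Bowring, a=6378137.000): φ=-46.17464800°, λ=-15.55426000°, h=3880.8520 m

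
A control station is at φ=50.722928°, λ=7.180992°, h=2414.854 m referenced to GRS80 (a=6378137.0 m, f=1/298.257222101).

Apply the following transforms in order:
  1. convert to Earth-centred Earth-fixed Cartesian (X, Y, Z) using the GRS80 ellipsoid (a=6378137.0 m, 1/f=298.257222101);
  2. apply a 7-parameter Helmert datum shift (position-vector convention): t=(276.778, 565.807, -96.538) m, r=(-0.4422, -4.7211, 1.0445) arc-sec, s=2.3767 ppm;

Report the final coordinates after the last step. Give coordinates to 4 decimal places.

start: φ=50.722928°, λ=7.180992°, h=2414.854 m
→ ECEF (a=6378137.000, f=1/298.257222101): X=4015719.0377, Y=505949.8621, Z=4915958.5287
→ Helmert 7p (PV): X=4015890.2785, Y=506547.7458, Z=4915964.5039

X=4015890.2785 m, Y=506547.7458 m, Z=4915964.5039 m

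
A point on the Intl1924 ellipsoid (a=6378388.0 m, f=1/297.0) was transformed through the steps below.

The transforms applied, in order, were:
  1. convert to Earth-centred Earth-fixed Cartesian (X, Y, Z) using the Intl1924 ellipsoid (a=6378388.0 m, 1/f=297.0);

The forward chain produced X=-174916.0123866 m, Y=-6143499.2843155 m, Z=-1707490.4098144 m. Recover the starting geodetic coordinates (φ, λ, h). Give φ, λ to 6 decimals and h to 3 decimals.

start: X=-174916.0124, Y=-6143499.2843, Z=-1707490.4098 m
→ geod (Bowring, a=6378388.000): φ=-15.62639600°, λ=-91.63086900°, h=1927.7700 m

φ=-15.626396°, λ=-91.630869°, h=1927.770 m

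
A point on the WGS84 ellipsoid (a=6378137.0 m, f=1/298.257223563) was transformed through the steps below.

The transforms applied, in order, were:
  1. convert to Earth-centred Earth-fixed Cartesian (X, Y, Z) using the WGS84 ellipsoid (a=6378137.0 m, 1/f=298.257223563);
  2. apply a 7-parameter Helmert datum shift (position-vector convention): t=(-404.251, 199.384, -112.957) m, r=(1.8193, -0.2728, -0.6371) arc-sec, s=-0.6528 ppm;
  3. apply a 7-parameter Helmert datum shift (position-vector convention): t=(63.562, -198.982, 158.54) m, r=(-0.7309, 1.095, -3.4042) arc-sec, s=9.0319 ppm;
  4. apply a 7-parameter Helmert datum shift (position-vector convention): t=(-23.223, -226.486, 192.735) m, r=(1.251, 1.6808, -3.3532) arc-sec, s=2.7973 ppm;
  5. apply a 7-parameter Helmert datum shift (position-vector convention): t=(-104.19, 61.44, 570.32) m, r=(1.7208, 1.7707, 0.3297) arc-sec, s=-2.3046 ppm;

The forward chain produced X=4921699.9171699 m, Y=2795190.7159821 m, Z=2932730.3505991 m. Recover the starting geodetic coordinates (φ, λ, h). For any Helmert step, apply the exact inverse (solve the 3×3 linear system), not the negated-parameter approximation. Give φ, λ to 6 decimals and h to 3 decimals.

φ=27.540167°, λ=29.595511°, h=1135.499 m

start: X=4921699.9172, Y=2795190.7160, Z=2932730.3506 m
→ Helmert⁻¹: X=4921794.7462, Y=2795152.3128, Z=2932185.7206
→ Helmert⁻¹: X=4921734.8640, Y=2795468.7735, Z=2932007.9354
→ Helmert⁻¹: X=4921565.1454, Y=2795713.3421, Z=2931858.9493
→ Helmert⁻¹: X=4921967.8524, Y=2795556.8461, Z=2931942.6532
→ geod (Bowring, a=6378137.000): φ=27.54016700°, λ=29.59551100°, h=1135.4990 m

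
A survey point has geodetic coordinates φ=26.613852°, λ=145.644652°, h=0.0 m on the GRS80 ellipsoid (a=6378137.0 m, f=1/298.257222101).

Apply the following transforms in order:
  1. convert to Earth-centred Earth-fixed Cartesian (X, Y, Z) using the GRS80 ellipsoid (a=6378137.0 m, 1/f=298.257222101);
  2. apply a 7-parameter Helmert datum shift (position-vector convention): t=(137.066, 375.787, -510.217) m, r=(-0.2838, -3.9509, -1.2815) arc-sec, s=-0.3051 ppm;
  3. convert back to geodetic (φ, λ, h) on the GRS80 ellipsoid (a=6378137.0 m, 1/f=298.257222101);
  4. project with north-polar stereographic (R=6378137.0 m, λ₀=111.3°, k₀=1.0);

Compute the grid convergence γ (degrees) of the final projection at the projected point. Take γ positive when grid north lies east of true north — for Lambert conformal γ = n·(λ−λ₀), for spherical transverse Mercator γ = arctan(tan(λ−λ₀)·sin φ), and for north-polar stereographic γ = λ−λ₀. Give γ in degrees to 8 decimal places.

34.34068027

start: φ=26.613852°, λ=145.644652°, h=0.000 m
→ ECEF (a=6378137.000, f=1/298.257222101): X=-4710758.6337, Y=3220134.2340, Z=2840028.3504
→ Helmert 7p (PV): X=-4710654.5234, Y=3220542.2135, Z=2839422.6041
→ geod (Bowring, a=6378137.000): φ=26.60838057°, λ=145.64068027°, h=-142.3216 m
→ into stereo (λ₀=111.3°): φ=26.60838057°, λ−λ₀=34.34068027°
convergence γ = 34.34068027°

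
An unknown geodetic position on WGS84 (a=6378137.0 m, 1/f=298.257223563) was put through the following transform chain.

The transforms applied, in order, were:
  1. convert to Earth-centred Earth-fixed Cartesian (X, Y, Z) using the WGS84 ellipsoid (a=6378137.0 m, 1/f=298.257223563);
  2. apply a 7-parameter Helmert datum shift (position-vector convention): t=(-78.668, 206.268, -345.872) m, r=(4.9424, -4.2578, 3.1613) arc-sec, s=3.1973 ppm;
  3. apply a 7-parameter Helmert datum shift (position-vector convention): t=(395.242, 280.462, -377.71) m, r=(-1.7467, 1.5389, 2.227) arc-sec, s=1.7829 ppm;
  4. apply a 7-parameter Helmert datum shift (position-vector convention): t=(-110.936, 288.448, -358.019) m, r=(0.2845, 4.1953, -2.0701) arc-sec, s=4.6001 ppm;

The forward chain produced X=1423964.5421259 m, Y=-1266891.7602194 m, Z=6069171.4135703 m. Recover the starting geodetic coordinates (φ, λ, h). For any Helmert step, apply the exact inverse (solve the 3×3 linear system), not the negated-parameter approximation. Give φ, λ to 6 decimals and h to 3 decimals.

φ=72.676029°, λ=-41.680282°, h=3825.862 m

start: X=1423964.5421, Y=-1266891.7602, Z=6069171.4136 m
→ Helmert⁻¹: X=1423958.1940, Y=-1267151.7164, Z=6069532.2225
→ Helmert⁻¹: X=1423501.4427, Y=-1267496.6893, Z=6069898.9974
→ Helmert⁻¹: X=1423681.4358, Y=-1267575.2727, Z=6070226.4458
→ geod (Bowring, a=6378137.000): φ=72.67602900°, λ=-41.68028200°, h=3825.8620 m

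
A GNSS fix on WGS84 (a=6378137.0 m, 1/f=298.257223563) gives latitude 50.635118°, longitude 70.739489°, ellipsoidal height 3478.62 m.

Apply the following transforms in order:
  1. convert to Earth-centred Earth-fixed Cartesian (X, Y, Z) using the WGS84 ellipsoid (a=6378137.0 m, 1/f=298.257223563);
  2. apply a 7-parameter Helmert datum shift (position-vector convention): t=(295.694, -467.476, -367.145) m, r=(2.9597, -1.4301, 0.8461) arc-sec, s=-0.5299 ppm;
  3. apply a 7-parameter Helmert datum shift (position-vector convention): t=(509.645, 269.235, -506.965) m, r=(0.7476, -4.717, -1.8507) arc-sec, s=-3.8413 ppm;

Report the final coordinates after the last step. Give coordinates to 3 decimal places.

start: φ=50.635118°, λ=70.739489°, h=3478.620 m
→ ECEF (a=6378137.000, f=1/298.257223563): X=1337829.0001, Y=3828697.1852, Z=4910588.8660
→ Helmert 7p (PV): X=1338074.2331, Y=3828162.7060, Z=4910283.3325
→ Helmert 7p (PV): X=1338500.7949, Y=3828387.4330, Z=4909801.9805

X=1338500.795 m, Y=3828387.433 m, Z=4909801.980 m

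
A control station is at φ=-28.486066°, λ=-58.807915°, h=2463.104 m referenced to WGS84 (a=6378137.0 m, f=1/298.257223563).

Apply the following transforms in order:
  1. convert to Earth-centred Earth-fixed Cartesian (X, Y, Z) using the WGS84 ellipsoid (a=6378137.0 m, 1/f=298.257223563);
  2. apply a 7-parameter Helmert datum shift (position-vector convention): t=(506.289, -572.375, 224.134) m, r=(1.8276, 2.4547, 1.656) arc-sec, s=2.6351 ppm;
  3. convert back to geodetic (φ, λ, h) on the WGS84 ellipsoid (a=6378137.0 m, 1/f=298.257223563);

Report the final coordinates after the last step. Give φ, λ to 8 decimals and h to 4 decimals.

φ=-28.48184512°, λ=-58.80623276°, h=3034.0892 m

start: φ=-28.486066°, λ=-58.807915°, h=2463.104 m
→ ECEF (a=6378137.000, f=1/298.257223563): X=2906708.5346, Y=-4801042.9226, Z=-3025134.3625
→ Helmert 7p (PV): X=2907225.0270, Y=-4801577.8081, Z=-3024995.3316
→ geod (Bowring, a=6378137.000): φ=-28.48184512°, λ=-58.80623276°, h=3034.0892 m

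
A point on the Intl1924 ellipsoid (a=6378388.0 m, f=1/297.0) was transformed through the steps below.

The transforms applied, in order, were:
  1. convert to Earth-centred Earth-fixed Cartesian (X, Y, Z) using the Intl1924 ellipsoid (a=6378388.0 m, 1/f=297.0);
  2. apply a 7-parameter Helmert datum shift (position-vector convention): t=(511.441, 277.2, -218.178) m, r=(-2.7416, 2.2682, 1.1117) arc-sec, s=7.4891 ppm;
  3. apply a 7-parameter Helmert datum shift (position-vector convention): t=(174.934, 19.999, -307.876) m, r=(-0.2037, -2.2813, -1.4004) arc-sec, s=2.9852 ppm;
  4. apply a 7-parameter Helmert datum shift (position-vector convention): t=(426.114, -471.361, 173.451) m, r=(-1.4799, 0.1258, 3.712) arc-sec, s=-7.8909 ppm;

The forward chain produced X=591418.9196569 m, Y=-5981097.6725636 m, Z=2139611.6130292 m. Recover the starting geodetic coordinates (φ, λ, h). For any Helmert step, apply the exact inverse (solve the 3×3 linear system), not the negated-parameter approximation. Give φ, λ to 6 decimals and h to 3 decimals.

φ=19.720350°, λ=-84.364270°, h=3627.133 m

start: X=591418.9197, Y=-5981097.6726, Z=2139611.6130 m
→ Helmert⁻¹: X=590888.5340, Y=-5980699.4880, Z=2139412.4946
→ Helmert⁻¹: X=590776.1067, Y=-5980699.7356, Z=2139701.5427
→ Helmert⁻¹: X=590204.4790, Y=-5980963.7666, Z=2139830.6881
→ geod (Bowring, a=6378388.000): φ=19.72035000°, λ=-84.36427000°, h=3627.1330 m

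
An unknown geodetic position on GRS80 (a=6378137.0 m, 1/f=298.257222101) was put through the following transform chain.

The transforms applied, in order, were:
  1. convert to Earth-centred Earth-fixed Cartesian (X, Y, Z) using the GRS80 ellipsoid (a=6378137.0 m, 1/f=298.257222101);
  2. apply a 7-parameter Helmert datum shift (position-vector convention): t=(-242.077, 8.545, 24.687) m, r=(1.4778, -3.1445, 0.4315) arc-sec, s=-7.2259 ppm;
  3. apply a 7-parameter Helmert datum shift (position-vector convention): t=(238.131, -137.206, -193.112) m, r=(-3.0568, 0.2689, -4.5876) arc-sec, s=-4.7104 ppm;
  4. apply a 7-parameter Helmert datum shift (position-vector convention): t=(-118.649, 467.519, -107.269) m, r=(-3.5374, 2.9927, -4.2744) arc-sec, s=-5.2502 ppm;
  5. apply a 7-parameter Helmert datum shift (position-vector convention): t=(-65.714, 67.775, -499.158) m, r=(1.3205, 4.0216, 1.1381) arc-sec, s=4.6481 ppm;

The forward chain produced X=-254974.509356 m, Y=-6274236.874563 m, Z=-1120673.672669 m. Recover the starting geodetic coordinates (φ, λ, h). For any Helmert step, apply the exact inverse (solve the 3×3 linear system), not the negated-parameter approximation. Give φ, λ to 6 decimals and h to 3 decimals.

φ=-10.179256°, λ=-92.323034°, h=1495.707 m

start: X=-254974.5094, Y=-6274236.8746, Z=-1120673.6727 m
→ Helmert⁻¹: X=-254920.3903, Y=-6274281.2506, Z=-1120134.1105
→ Helmert⁻¹: X=-254656.7957, Y=-6274767.7804, Z=-1120144.0278
→ Helmert⁻¹: X=-254755.1107, Y=-6274649.1978, Z=-1120049.5123
→ Helmert⁻¹: X=-254545.0742, Y=-6274710.5752, Z=-1120033.4567
→ geod (Bowring, a=6378137.000): φ=-10.17925600°, λ=-92.32303400°, h=1495.7070 m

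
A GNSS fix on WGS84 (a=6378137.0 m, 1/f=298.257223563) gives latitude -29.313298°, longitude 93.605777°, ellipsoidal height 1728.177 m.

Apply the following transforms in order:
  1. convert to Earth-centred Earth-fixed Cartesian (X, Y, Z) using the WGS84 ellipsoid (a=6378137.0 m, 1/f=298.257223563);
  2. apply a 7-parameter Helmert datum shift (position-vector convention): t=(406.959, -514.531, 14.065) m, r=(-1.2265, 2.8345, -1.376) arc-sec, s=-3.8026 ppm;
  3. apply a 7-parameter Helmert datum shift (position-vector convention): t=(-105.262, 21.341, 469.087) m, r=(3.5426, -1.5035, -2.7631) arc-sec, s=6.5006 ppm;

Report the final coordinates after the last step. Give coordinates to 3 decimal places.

start: φ=-29.313298°, λ=93.605777°, h=1728.177 m
→ ECEF (a=6378137.000, f=1/298.257223563): X=-350141.8697, Y=5556405.5954, Z=-3105072.6598
→ Helmert 7p (PV): X=-349739.1823, Y=5555853.8079, Z=-3105075.0154
→ Helmert 7p (PV): X=-349749.6582, Y=5555969.2805, Z=-3104533.2402

X=-349749.658 m, Y=5555969.280 m, Z=-3104533.240 m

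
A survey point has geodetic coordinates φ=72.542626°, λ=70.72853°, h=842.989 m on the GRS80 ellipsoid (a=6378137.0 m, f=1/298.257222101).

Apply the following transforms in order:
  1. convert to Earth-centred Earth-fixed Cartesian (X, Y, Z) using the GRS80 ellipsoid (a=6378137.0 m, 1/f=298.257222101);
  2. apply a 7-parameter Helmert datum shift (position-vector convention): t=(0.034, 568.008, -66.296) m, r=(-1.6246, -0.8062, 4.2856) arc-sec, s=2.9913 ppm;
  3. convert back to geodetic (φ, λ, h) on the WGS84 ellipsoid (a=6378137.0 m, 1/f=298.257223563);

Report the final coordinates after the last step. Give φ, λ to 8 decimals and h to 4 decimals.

start: φ=72.542626°, λ=70.728530°, h=842.989 m
→ ECEF (a=6378137.000, f=1/298.257222101): X=633528.3318, Y=1811964.8290, Z=6062928.8338
→ Helmert 7p (PV): X=633468.9158, Y=1812599.1736, Z=6062868.8785
→ geod (Bowring, a=6378137.000): φ=72.53751427°, λ=70.73645097°, h=959.5806 m

φ=72.53751427°, λ=70.73645097°, h=959.5806 m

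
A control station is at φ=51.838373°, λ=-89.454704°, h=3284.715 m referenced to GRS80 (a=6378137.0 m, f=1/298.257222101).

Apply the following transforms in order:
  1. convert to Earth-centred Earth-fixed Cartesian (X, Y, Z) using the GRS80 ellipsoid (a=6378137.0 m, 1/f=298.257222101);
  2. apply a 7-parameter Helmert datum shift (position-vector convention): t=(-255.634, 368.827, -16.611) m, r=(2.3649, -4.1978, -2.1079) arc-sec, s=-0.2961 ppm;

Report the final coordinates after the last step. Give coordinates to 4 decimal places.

X=37205.6545 m, Y=-3950654.3447 m, Z=4994231.6390 m

start: φ=51.838373°, λ=-89.454704°, h=3284.715 m
→ ECEF (a=6378137.000, f=1/298.257222101): X=37603.3175, Y=-3950966.6959, Z=4994294.2627
→ Helmert 7p (PV): X=37205.6545, Y=-3950654.3447, Z=4994231.6390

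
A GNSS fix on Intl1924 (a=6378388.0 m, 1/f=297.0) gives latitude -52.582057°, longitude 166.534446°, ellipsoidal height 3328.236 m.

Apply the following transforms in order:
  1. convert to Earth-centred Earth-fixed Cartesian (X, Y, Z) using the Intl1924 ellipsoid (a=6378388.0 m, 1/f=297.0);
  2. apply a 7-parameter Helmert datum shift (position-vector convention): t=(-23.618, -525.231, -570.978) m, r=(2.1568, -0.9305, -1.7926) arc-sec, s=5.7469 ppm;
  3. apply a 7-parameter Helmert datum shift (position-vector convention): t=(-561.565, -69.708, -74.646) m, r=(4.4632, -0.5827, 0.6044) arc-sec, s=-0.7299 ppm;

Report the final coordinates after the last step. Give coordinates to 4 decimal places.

X=-3779669.5558 m, Y=904474.1895 m, Z=-5045831.0555 m

start: φ=-52.582057°, λ=166.534446°, h=3328.236 m
→ ECEF (a=6378388.000, f=1/297.0): X=-3779107.6411, Y=904880.8823, Z=-5045161.4284
→ Helmert 7p (PV): X=-3779122.3533, Y=904446.4500, Z=-5045768.9869
→ Helmert 7p (PV): X=-3779669.5558, Y=904474.1895, Z=-5045831.0555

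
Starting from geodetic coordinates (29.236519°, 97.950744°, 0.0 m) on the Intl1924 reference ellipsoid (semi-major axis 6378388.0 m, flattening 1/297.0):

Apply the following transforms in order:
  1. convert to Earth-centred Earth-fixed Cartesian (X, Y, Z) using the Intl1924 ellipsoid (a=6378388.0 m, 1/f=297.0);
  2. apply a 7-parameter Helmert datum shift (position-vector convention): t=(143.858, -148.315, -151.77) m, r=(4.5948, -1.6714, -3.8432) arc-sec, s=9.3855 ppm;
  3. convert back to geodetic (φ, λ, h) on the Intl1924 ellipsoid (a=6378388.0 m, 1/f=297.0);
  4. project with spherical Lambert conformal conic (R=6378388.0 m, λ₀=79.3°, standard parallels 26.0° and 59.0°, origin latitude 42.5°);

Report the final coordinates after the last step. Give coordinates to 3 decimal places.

start: φ=29.236519°, λ=97.950744°, h=0.000 m
→ ECEF (a=6378388.000, f=1/297.0): X=-770496.2729, Y=5516773.9963, Z=3096847.3896
→ Helmert 7p (PV): X=-770281.9494, Y=5516622.8286, Z=3096841.3355
→ geod (Bowring, a=6378388.000): φ=29.23726168°, λ=97.94877569°, h=-159.4652 m
→ lcc (R=6378388.0, λ₀=79.3°): E=1771349.3474, N=-1231140.1499

E=1771349.347 m, N=-1231140.150 m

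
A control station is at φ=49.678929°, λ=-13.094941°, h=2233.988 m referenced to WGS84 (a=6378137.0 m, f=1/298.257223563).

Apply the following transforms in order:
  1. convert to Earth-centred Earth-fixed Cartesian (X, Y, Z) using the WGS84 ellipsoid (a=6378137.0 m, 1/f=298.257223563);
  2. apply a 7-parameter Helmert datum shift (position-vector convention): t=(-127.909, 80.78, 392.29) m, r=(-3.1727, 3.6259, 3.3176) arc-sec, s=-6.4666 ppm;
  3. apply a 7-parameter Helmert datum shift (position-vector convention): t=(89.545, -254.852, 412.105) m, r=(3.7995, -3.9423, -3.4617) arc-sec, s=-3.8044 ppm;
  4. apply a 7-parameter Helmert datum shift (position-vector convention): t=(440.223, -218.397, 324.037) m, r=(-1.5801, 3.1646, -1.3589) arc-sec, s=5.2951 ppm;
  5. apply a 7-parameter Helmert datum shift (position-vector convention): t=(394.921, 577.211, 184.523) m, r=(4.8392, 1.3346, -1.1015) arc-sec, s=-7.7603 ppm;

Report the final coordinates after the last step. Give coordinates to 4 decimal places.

X=4029865.2527 m, Y=-937155.8738 m, Z=4842612.8246 m

start: φ=49.678929°, λ=-13.094941°, h=2233.988 m
→ ECEF (a=6378137.000, f=1/298.257223563): X=4029033.4331, Y=-937210.4444, Z=4841460.9031
→ Helmert 7p (PV): X=4028979.6509, Y=-936984.3312, Z=4841765.4757
→ Helmert 7p (PV): X=4028945.6035, Y=-937392.4232, Z=4842218.9059
→ Helmert 7p (PV): X=4029475.2762, Y=-937605.2329, Z=4842513.9498
→ Helmert 7p (PV): X=4029865.2527, Y=-937155.8738, Z=4842612.8246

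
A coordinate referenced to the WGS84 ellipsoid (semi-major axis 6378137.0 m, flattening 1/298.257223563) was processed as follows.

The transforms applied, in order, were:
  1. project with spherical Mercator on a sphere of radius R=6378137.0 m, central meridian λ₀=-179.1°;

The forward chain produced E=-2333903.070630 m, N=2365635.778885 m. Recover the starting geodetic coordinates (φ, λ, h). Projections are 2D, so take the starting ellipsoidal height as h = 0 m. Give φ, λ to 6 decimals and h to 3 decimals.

start: E=-2333903.0706, N=2365635.7789 m
→ merc⁻¹: φ=20.77975300°, λ=159.93419200°

φ=20.779753°, λ=159.934192°, h=0.000 m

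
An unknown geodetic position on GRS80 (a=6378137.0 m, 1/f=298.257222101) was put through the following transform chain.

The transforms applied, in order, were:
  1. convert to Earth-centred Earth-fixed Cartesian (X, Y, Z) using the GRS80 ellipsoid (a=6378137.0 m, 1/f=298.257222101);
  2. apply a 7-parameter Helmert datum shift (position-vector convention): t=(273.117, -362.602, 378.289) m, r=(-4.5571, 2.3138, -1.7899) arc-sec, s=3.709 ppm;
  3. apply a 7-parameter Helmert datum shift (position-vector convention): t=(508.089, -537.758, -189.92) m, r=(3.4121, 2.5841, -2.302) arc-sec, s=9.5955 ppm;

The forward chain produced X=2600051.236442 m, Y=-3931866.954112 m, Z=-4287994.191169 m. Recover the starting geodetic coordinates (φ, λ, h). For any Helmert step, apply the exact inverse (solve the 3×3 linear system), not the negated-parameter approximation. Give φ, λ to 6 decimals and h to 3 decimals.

start: X=2600051.2364, Y=-3931866.9541, Z=-4287994.1912 m
→ Helmert⁻¹: X=2599615.7952, Y=-3931333.3886, Z=-4287665.5264
→ Helmert⁻¹: X=2599415.2500, Y=-3930838.9112, Z=-4288085.5976
→ geod (Bowring, a=6378137.000): φ=-42.49129400°, λ=-56.52382800°, h=3085.1170 m

φ=-42.491294°, λ=-56.523828°, h=3085.117 m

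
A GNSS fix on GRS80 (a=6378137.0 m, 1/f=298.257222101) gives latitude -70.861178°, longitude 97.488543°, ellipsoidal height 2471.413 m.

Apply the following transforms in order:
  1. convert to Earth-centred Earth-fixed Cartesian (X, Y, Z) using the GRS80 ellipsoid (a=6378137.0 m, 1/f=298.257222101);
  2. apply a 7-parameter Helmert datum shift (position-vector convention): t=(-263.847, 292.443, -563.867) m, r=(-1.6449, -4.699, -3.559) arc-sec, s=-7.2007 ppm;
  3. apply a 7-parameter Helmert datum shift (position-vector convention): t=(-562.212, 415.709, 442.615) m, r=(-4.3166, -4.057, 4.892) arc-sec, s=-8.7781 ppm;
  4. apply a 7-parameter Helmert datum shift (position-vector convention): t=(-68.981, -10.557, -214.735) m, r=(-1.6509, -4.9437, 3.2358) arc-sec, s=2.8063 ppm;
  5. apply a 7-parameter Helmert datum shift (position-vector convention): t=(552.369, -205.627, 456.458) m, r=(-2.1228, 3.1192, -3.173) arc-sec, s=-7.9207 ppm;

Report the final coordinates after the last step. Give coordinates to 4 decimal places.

X=-273498.2050 m, Y=2080476.2870 m, Z=-6005421.2385 m

start: φ=-70.861178°, λ=97.488543°, h=2471.413 m
→ ECEF (a=6378137.000, f=1/298.257222101): X=-273455.2872, Y=2080313.5187, Z=-6005556.1600
→ Helmert 7p (PV): X=-273544.4566, Y=2080547.8082, Z=-6006099.6022
→ Helmert 7p (PV): X=-274035.4792, Y=2080813.0749, Z=-6005653.1855
→ Helmert 7p (PV): X=-273993.9300, Y=2080755.9902, Z=-6005907.9966
→ Helmert 7p (PV): X=-273498.2050, Y=2080476.2870, Z=-6005421.2385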